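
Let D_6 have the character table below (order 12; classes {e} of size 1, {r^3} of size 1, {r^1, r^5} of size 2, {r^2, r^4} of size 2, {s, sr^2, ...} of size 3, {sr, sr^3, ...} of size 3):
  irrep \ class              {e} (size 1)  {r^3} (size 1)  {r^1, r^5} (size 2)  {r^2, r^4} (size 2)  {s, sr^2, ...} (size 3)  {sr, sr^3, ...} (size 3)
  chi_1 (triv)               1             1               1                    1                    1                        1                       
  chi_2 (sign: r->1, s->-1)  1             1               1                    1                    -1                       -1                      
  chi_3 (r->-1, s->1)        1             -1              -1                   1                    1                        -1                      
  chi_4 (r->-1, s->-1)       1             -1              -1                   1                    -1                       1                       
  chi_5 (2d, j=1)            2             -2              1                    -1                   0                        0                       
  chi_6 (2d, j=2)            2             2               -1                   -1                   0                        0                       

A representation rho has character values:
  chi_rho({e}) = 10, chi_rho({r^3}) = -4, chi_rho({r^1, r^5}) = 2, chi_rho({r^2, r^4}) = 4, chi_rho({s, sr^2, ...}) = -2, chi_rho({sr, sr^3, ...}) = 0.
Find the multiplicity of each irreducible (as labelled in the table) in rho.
Multiplicities: chi_1: 1, chi_2: 2, chi_3: 1, chi_4: 2, chi_5: 2, chi_6: 0.

Reasoning: Use <chi_rho, chi> = (1/|G|) sum_C |C| * chi_rho(C) * conj(chi(C)) with |G| = 12 for each irreducible chi in the table:
  <chi_rho, chi_1> = (1/12)[1*(10)*conj(1) + 1*(-4)*conj(1) + 2*(2)*conj(1) + 2*(4)*conj(1) + 3*(-2)*conj(1) + 3*(0)*conj(1)]
      = (1/12)[(10) + (-4) + (4) + (8) + (-6) + (0)] = 12/12 = 1
  <chi_rho, chi_2> = (1/12)[1*(10)*conj(1) + 1*(-4)*conj(1) + 2*(2)*conj(1) + 2*(4)*conj(1) + 3*(-2)*conj(-1) + 3*(0)*conj(-1)]
      = (1/12)[(10) + (-4) + (4) + (8) + (6) + (0)] = 24/12 = 2
  <chi_rho, chi_3> = (1/12)[1*(10)*conj(1) + 1*(-4)*conj(-1) + 2*(2)*conj(-1) + 2*(4)*conj(1) + 3*(-2)*conj(1) + 3*(0)*conj(-1)]
      = (1/12)[(10) + (4) + (-4) + (8) + (-6) + (0)] = 12/12 = 1
  <chi_rho, chi_4> = (1/12)[1*(10)*conj(1) + 1*(-4)*conj(-1) + 2*(2)*conj(-1) + 2*(4)*conj(1) + 3*(-2)*conj(-1) + 3*(0)*conj(1)]
      = (1/12)[(10) + (4) + (-4) + (8) + (6) + (0)] = 24/12 = 2
  <chi_rho, chi_5> = (1/12)[1*(10)*conj(2) + 1*(-4)*conj(-2) + 2*(2)*conj(1) + 2*(4)*conj(-1) + 3*(-2)*conj(0) + 3*(0)*conj(0)]
      = (1/12)[(20) + (8) + (4) + (-8) + (0) + (0)] = 24/12 = 2
  <chi_rho, chi_6> = (1/12)[1*(10)*conj(2) + 1*(-4)*conj(2) + 2*(2)*conj(-1) + 2*(4)*conj(-1) + 3*(-2)*conj(0) + 3*(0)*conj(0)]
      = (1/12)[(20) + (-8) + (-4) + (-8) + (0) + (0)] = 0/12 = 0
Dimension check: dim(rho) = sum (mult * dim) = 1*1 + 2*1 + 1*1 + 2*1 + 2*2 + 0*2 = 10 = chi_rho(e) = 10.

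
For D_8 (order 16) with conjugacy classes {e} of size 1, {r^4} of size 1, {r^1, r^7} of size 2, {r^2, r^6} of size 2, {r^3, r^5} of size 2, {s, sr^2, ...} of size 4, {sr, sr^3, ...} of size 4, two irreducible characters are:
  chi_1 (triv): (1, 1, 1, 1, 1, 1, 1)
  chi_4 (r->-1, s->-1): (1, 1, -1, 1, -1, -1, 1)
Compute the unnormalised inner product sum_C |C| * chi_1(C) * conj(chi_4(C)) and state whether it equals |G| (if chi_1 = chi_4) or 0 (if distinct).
Sum = 0; so <chi_1, chi_4> = 0 (distinct irreducibles are orthogonal).

Reasoning: Compute term by term over conjugacy classes (|C| * chi_1(C) * conj(chi_4(C))):
  1*(1)*conj(1) + 1*(1)*conj(1) + 2*(1)*conj(-1) + 2*(1)*conj(1) + 2*(1)*conj(-1) + 4*(1)*conj(-1) + 4*(1)*conj(1)
  = (1) + (1) + (-2) + (2) + (-2) + (-4) + (4)
  = 0.
Dividing by |G| = 16 gives 0/16 = 0, matching the row-orthogonality relation <chi_1, chi_4> = [chi_1 = chi_4].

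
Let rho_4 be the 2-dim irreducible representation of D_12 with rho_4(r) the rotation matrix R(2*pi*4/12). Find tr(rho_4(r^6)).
chi_{rho_4}(r^6) = 2*cos(2*pi*4*6/12) = 2

Justification: rho_4(r^6) is rotation by angle 2*pi*4*6/12, whose trace is 2*cos(2*pi*4*6/12) = 2.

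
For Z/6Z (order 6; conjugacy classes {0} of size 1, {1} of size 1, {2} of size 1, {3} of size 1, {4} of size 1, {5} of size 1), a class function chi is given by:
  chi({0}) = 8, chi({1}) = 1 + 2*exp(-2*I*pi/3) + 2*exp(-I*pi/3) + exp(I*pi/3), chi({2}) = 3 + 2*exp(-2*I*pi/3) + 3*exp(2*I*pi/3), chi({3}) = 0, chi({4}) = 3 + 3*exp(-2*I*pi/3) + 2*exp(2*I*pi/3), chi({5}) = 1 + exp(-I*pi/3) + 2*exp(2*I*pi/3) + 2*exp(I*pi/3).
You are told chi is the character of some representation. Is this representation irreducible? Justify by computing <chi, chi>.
Not irreducible (reducible): <chi, chi> = 14 > 1.

<chi, chi> = (1/|G|) sum_C |C| * |chi(C)|^2 = (1/6)[1*|8|^2 + 1*|1 + 2*exp(-2*I*pi/3) + 2*exp(-I*pi/3) + exp(I*pi/3)|^2 + 1*|3 + 2*exp(-2*I*pi/3) + 3*exp(2*I*pi/3)|^2 + 1*|0|^2 + 1*|3 + 3*exp(-2*I*pi/3) + 2*exp(2*I*pi/3)|^2 + 1*|1 + exp(-I*pi/3) + 2*exp(2*I*pi/3) + 2*exp(I*pi/3)|^2]
  = (1/6)[(64) + (9) + (1) + (0) + (1) + (9)] = 84/6 = 14.
(Exp terms are combined using exp(i*s)*conj(exp(i*t)) = exp(i*(s-t)), and sums of them are collapsed using the identity that for every m > 1 the m distinct m-th roots of unity sum to 0, e.g. 1 + exp(2*I*pi/3) + exp(-2*I*pi/3) = 0.)
A character is irreducible iff <chi, chi> = 1, so this representation is reducible.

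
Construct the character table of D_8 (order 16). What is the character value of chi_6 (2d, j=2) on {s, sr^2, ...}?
Conjugacy classes: {e} of size 1, {r^4} of size 1, {r^1, r^7} of size 2, {r^2, r^6} of size 2, {r^3, r^5} of size 2, {s, sr^2, ...} of size 4, {sr, sr^3, ...} of size 4.
Character table:
  irrep \ class              {e} (size 1)  {r^4} (size 1)  {r^1, r^7} (size 2)  {r^2, r^6} (size 2)  {r^3, r^5} (size 2)  {s, sr^2, ...} (size 4)  {sr, sr^3, ...} (size 4)
  chi_1 (triv)               1             1               1                    1                    1                    1                        1                       
  chi_2 (sign: r->1, s->-1)  1             1               1                    1                    1                    -1                       -1                      
  chi_3 (r->-1, s->1)        1             1               -1                   1                    -1                   1                        -1                      
  chi_4 (r->-1, s->-1)       1             1               -1                   1                    -1                   -1                       1                       
  chi_5 (2d, j=1)            2             -2              sqrt(2)              0                    -sqrt(2)             0                        0                       
  chi_6 (2d, j=2)            2             2               0                    -2                   0                    0                        0                       
  chi_7 (2d, j=3)            2             -2              -sqrt(2)             0                    sqrt(2)              0                        0                       

Spot check: chi_6 (2d, j=2) on {s, sr^2, ...} = 0.

Justification: D_8 has order 2*8 = 16 with 7 conjugacy classes, hence 7 irreducibles. Sum of squared dims 1 + 1 + 1 + 1 + 4 + 4 + 4 = 16 = |G|. Linear characters come from the abelianisation; the 2-dimensional irreps have character r^k -> 2*cos(2*pi*j*k/8), reflections -> 0.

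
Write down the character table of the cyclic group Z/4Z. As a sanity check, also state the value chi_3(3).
Character table of Z/4Z (irreps indexed chi_0,...,chi_3 with chi_k(m) = zeta_4^(k*m), zeta_4 = exp(2*pi*i/4)):
  irrep \ class  {0} (size 1)  {1} (size 1)  {2} (size 1)  {3} (size 1)
  chi_0          1             1             1             1           
  chi_1          1             I             -1            -I          
  chi_2          1             -1            1             -1          
  chi_3          1             -I            -1            I           

Spot check: chi_3(3) = zeta_4^(3*3) = zeta_4^9 = I.

Argument: Z/4Z is abelian, so all 4 irreducible complex representations are 1-dimensional. They are given by chi_k(m) = zeta_4^(k*m) for k = 0,...,3. Row orthogonality: sum_m chi_k(m) conj(chi_l(m)) = 4 * [k = l].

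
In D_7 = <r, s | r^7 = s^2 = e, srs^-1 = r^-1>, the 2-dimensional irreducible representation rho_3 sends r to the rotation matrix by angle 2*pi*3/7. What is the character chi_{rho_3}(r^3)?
chi_{rho_3}(r^3) = 2*cos(2*pi*3*3/7) = -2*cos(3*pi/7)

Reasoning: rho_3(r^3) is rotation by angle 2*pi*3*3/7, whose trace is 2*cos(2*pi*3*3/7) = -2*cos(3*pi/7).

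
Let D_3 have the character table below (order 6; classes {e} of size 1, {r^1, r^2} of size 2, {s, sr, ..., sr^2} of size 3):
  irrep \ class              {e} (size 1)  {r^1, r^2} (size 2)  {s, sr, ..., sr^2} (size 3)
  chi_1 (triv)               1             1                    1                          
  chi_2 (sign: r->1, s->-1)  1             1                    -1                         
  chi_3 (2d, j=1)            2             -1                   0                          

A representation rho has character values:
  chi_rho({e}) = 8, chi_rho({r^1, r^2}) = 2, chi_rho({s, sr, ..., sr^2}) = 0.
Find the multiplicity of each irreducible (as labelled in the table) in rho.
Multiplicities: chi_1: 2, chi_2: 2, chi_3: 2.

Solution. Use <chi_rho, chi> = (1/|G|) sum_C |C| * chi_rho(C) * conj(chi(C)) with |G| = 6 for each irreducible chi in the table:
  <chi_rho, chi_1> = (1/6)[1*(8)*conj(1) + 2*(2)*conj(1) + 3*(0)*conj(1)]
      = (1/6)[(8) + (4) + (0)] = 12/6 = 2
  <chi_rho, chi_2> = (1/6)[1*(8)*conj(1) + 2*(2)*conj(1) + 3*(0)*conj(-1)]
      = (1/6)[(8) + (4) + (0)] = 12/6 = 2
  <chi_rho, chi_3> = (1/6)[1*(8)*conj(2) + 2*(2)*conj(-1) + 3*(0)*conj(0)]
      = (1/6)[(16) + (-4) + (0)] = 12/6 = 2
Dimension check: dim(rho) = sum (mult * dim) = 2*1 + 2*1 + 2*2 = 8 = chi_rho(e) = 8.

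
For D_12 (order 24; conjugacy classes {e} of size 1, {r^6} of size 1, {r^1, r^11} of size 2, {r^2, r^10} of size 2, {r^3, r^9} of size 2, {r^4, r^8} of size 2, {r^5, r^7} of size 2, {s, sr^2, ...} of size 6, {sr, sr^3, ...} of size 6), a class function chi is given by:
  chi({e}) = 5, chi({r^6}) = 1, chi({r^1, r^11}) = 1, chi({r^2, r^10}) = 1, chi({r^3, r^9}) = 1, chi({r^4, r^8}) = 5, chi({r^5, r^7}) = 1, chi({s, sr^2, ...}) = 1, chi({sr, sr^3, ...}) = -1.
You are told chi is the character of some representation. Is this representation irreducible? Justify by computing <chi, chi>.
Not irreducible (reducible): <chi, chi> = 4 > 1.

Working: <chi, chi> = (1/|G|) sum_C |C| * |chi(C)|^2 = (1/24)[1*|5|^2 + 1*|1|^2 + 2*|1|^2 + 2*|1|^2 + 2*|1|^2 + 2*|5|^2 + 2*|1|^2 + 6*|1|^2 + 6*|-1|^2]
  = (1/24)[(25) + (1) + (2) + (2) + (2) + (50) + (2) + (6) + (6)] = 96/24 = 4.
A character is irreducible iff <chi, chi> = 1, so this representation is reducible.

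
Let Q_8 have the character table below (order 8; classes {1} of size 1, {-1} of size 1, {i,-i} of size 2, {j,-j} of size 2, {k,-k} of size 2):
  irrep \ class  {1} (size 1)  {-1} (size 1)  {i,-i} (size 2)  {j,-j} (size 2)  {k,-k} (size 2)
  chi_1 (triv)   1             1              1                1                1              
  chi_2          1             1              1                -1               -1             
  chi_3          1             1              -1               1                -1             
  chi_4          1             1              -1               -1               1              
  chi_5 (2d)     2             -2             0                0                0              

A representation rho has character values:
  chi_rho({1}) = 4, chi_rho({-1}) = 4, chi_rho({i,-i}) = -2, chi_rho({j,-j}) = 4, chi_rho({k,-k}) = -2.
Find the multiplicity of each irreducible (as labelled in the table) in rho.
Multiplicities: chi_1: 1, chi_2: 0, chi_3: 3, chi_4: 0, chi_5: 0.

Proof sketch: Use <chi_rho, chi> = (1/|G|) sum_C |C| * chi_rho(C) * conj(chi(C)) with |G| = 8 for each irreducible chi in the table:
  <chi_rho, chi_1> = (1/8)[1*(4)*conj(1) + 1*(4)*conj(1) + 2*(-2)*conj(1) + 2*(4)*conj(1) + 2*(-2)*conj(1)]
      = (1/8)[(4) + (4) + (-4) + (8) + (-4)] = 8/8 = 1
  <chi_rho, chi_2> = (1/8)[1*(4)*conj(1) + 1*(4)*conj(1) + 2*(-2)*conj(1) + 2*(4)*conj(-1) + 2*(-2)*conj(-1)]
      = (1/8)[(4) + (4) + (-4) + (-8) + (4)] = 0/8 = 0
  <chi_rho, chi_3> = (1/8)[1*(4)*conj(1) + 1*(4)*conj(1) + 2*(-2)*conj(-1) + 2*(4)*conj(1) + 2*(-2)*conj(-1)]
      = (1/8)[(4) + (4) + (4) + (8) + (4)] = 24/8 = 3
  <chi_rho, chi_4> = (1/8)[1*(4)*conj(1) + 1*(4)*conj(1) + 2*(-2)*conj(-1) + 2*(4)*conj(-1) + 2*(-2)*conj(1)]
      = (1/8)[(4) + (4) + (4) + (-8) + (-4)] = 0/8 = 0
  <chi_rho, chi_5> = (1/8)[1*(4)*conj(2) + 1*(4)*conj(-2) + 2*(-2)*conj(0) + 2*(4)*conj(0) + 2*(-2)*conj(0)]
      = (1/8)[(8) + (-8) + (0) + (0) + (0)] = 0/8 = 0
Dimension check: dim(rho) = sum (mult * dim) = 1*1 + 0*1 + 3*1 + 0*1 + 0*2 = 4 = chi_rho(e) = 4.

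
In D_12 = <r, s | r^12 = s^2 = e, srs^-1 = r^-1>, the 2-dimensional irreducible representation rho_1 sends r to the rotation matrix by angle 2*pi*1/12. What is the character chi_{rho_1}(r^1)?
chi_{rho_1}(r^1) = 2*cos(2*pi*1*1/12) = sqrt(3)

Explanation: rho_1(r^1) is rotation by angle 2*pi*1*1/12, whose trace is 2*cos(2*pi*1*1/12) = sqrt(3).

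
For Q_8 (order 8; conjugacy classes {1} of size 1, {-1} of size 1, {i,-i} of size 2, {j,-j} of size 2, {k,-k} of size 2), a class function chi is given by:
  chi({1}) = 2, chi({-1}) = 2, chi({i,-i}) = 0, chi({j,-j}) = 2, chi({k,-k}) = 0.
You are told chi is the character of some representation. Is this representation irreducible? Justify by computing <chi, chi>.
Not irreducible (reducible): <chi, chi> = 2 > 1.

Argument: <chi, chi> = (1/|G|) sum_C |C| * |chi(C)|^2 = (1/8)[1*|2|^2 + 1*|2|^2 + 2*|0|^2 + 2*|2|^2 + 2*|0|^2]
  = (1/8)[(4) + (4) + (0) + (8) + (0)] = 16/8 = 2.
A character is irreducible iff <chi, chi> = 1, so this representation is reducible.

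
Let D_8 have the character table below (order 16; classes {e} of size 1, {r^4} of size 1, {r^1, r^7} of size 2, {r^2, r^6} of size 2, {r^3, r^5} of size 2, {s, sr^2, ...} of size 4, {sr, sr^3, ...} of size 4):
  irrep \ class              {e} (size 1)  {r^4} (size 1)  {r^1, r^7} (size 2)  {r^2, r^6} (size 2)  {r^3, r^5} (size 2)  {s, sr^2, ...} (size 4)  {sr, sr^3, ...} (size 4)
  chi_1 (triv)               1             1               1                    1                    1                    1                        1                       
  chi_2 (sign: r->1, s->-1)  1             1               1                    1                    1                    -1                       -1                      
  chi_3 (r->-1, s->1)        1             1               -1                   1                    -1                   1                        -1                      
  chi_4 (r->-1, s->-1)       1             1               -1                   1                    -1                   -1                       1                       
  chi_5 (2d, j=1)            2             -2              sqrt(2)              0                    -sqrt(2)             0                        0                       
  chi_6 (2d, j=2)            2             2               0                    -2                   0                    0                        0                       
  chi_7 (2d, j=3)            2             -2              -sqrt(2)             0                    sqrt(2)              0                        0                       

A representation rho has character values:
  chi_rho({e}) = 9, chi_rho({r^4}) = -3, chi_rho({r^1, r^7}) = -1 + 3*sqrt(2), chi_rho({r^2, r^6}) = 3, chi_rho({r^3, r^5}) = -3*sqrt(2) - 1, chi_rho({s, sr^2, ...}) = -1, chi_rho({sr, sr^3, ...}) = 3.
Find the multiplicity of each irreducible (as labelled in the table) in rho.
Multiplicities: chi_1: 1, chi_2: 0, chi_3: 0, chi_4: 2, chi_5: 3, chi_6: 0, chi_7: 0.

Argument: Use <chi_rho, chi> = (1/|G|) sum_C |C| * chi_rho(C) * conj(chi(C)) with |G| = 16 for each irreducible chi in the table:
  <chi_rho, chi_1> = (1/16)[1*(9)*conj(1) + 1*(-3)*conj(1) + 2*(-1 + 3*sqrt(2))*conj(1) + 2*(3)*conj(1) + 2*(-3*sqrt(2) - 1)*conj(1) + 4*(-1)*conj(1) + 4*(3)*conj(1)]
      = (1/16)[(9) + (-3) + (-2 + 6*sqrt(2)) + (6) + (-6*sqrt(2) - 2) + (-4) + (12)] = 16/16 = 1
  <chi_rho, chi_2> = (1/16)[1*(9)*conj(1) + 1*(-3)*conj(1) + 2*(-1 + 3*sqrt(2))*conj(1) + 2*(3)*conj(1) + 2*(-3*sqrt(2) - 1)*conj(1) + 4*(-1)*conj(-1) + 4*(3)*conj(-1)]
      = (1/16)[(9) + (-3) + (-2 + 6*sqrt(2)) + (6) + (-6*sqrt(2) - 2) + (4) + (-12)] = 0/16 = 0
  <chi_rho, chi_3> = (1/16)[1*(9)*conj(1) + 1*(-3)*conj(1) + 2*(-1 + 3*sqrt(2))*conj(-1) + 2*(3)*conj(1) + 2*(-3*sqrt(2) - 1)*conj(-1) + 4*(-1)*conj(1) + 4*(3)*conj(-1)]
      = (1/16)[(9) + (-3) + (2 - 6*sqrt(2)) + (6) + (2 + 6*sqrt(2)) + (-4) + (-12)] = 0/16 = 0
  <chi_rho, chi_4> = (1/16)[1*(9)*conj(1) + 1*(-3)*conj(1) + 2*(-1 + 3*sqrt(2))*conj(-1) + 2*(3)*conj(1) + 2*(-3*sqrt(2) - 1)*conj(-1) + 4*(-1)*conj(-1) + 4*(3)*conj(1)]
      = (1/16)[(9) + (-3) + (2 - 6*sqrt(2)) + (6) + (2 + 6*sqrt(2)) + (4) + (12)] = 32/16 = 2
  <chi_rho, chi_5> = (1/16)[1*(9)*conj(2) + 1*(-3)*conj(-2) + 2*(-1 + 3*sqrt(2))*conj(sqrt(2)) + 2*(3)*conj(0) + 2*(-3*sqrt(2) - 1)*conj(-sqrt(2)) + 4*(-1)*conj(0) + 4*(3)*conj(0)]
      = (1/16)[(18) + (6) + (12 - 2*sqrt(2)) + (0) + (2*sqrt(2) + 12) + (0) + (0)] = 48/16 = 3
  <chi_rho, chi_6> = (1/16)[1*(9)*conj(2) + 1*(-3)*conj(2) + 2*(-1 + 3*sqrt(2))*conj(0) + 2*(3)*conj(-2) + 2*(-3*sqrt(2) - 1)*conj(0) + 4*(-1)*conj(0) + 4*(3)*conj(0)]
      = (1/16)[(18) + (-6) + (0) + (-12) + (0) + (0) + (0)] = 0/16 = 0
  <chi_rho, chi_7> = (1/16)[1*(9)*conj(2) + 1*(-3)*conj(-2) + 2*(-1 + 3*sqrt(2))*conj(-sqrt(2)) + 2*(3)*conj(0) + 2*(-3*sqrt(2) - 1)*conj(sqrt(2)) + 4*(-1)*conj(0) + 4*(3)*conj(0)]
      = (1/16)[(18) + (6) + (-12 + 2*sqrt(2)) + (0) + (-12 - 2*sqrt(2)) + (0) + (0)] = 0/16 = 0
Dimension check: dim(rho) = sum (mult * dim) = 1*1 + 0*1 + 0*1 + 2*1 + 3*2 + 0*2 + 0*2 = 9 = chi_rho(e) = 9.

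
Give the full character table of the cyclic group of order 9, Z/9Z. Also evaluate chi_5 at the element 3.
Character table of Z/9Z (irreps indexed chi_0,...,chi_8 with chi_k(m) = zeta_9^(k*m), zeta_9 = exp(2*pi*i/9)):
  irrep \ class  {0} (size 1)  {1} (size 1)    {2} (size 1)    {3} (size 1)    {4} (size 1)    {5} (size 1)    {6} (size 1)    {7} (size 1)    {8} (size 1)  
  chi_0          1             1               1               1               1               1               1               1               1             
  chi_1          1             exp(2*I*pi/9)   exp(4*I*pi/9)   exp(2*I*pi/3)   exp(8*I*pi/9)   exp(-8*I*pi/9)  exp(-2*I*pi/3)  exp(-4*I*pi/9)  exp(-2*I*pi/9)
  chi_2          1             exp(4*I*pi/9)   exp(8*I*pi/9)   exp(-2*I*pi/3)  exp(-2*I*pi/9)  exp(2*I*pi/9)   exp(2*I*pi/3)   exp(-8*I*pi/9)  exp(-4*I*pi/9)
  chi_3          1             exp(2*I*pi/3)   exp(-2*I*pi/3)  1               exp(2*I*pi/3)   exp(-2*I*pi/3)  1               exp(2*I*pi/3)   exp(-2*I*pi/3)
  chi_4          1             exp(8*I*pi/9)   exp(-2*I*pi/9)  exp(2*I*pi/3)   exp(-4*I*pi/9)  exp(4*I*pi/9)   exp(-2*I*pi/3)  exp(2*I*pi/9)   exp(-8*I*pi/9)
  chi_5          1             exp(-8*I*pi/9)  exp(2*I*pi/9)   exp(-2*I*pi/3)  exp(4*I*pi/9)   exp(-4*I*pi/9)  exp(2*I*pi/3)   exp(-2*I*pi/9)  exp(8*I*pi/9) 
  chi_6          1             exp(-2*I*pi/3)  exp(2*I*pi/3)   1               exp(-2*I*pi/3)  exp(2*I*pi/3)   1               exp(-2*I*pi/3)  exp(2*I*pi/3) 
  chi_7          1             exp(-4*I*pi/9)  exp(-8*I*pi/9)  exp(2*I*pi/3)   exp(2*I*pi/9)   exp(-2*I*pi/9)  exp(-2*I*pi/3)  exp(8*I*pi/9)   exp(4*I*pi/9) 
  chi_8          1             exp(-2*I*pi/9)  exp(-4*I*pi/9)  exp(-2*I*pi/3)  exp(-8*I*pi/9)  exp(8*I*pi/9)   exp(2*I*pi/3)   exp(4*I*pi/9)   exp(2*I*pi/9) 

Spot check: chi_5(3) = zeta_9^(5*3) = zeta_9^15 = exp(-2*I*pi/3).

Solution. Z/9Z is abelian, so all 9 irreducible complex representations are 1-dimensional. They are given by chi_k(m) = zeta_9^(k*m) for k = 0,...,8. Row orthogonality: sum_m chi_k(m) conj(chi_l(m)) = 9 * [k = l].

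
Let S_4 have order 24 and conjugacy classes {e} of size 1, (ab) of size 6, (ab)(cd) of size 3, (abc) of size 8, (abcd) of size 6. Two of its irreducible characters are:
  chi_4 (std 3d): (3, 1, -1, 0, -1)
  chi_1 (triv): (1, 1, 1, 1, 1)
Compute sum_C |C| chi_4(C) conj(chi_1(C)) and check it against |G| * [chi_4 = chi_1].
Sum = 0; so <chi_4, chi_1> = 0 (distinct irreducibles are orthogonal).

Reasoning: Compute term by term over conjugacy classes (|C| * chi_4(C) * conj(chi_1(C))):
  1*(3)*conj(1) + 6*(1)*conj(1) + 3*(-1)*conj(1) + 8*(0)*conj(1) + 6*(-1)*conj(1)
  = (3) + (6) + (-3) + (0) + (-6)
  = 0.
Dividing by |G| = 24 gives 0/24 = 0, matching the row-orthogonality relation <chi_4, chi_1> = [chi_4 = chi_1].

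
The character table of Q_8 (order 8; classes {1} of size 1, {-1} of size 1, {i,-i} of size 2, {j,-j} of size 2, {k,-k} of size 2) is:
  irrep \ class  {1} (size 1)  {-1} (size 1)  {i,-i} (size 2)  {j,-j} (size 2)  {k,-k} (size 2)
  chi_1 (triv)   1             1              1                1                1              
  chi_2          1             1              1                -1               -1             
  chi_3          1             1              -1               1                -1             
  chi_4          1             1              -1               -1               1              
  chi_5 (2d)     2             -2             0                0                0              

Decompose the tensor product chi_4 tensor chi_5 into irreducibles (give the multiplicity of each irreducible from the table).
chi_4 tensor chi_5 = chi_5 (all other irreducibles have multiplicity 0).

Why: The character of a tensor product is the pointwise product (chi_4 * chi_5)(C) = chi_4(C) * chi_5(C):
  {1}: (1)*(2), {-1}: (1)*(-2), {i,-i}: (-1)*(0), {j,-j}: (-1)*(0), {k,-k}: (1)*(0)
so (chi_4 * chi_5) takes values
  {1} -> 2, {-1} -> -2, {i,-i} -> 0, {j,-j} -> 0, {k,-k} -> 0.
Now take the inner product of this character with each irreducible chi from the table, <chi_4*chi_5, chi> = (1/8) sum_C |C| (chi_4*chi_5)(C) conj(chi(C)):
  <chi_4*chi_5, chi_1> = (1/8)[1*(2)*conj(1) + 1*(-2)*conj(1) + 2*(0)*conj(1) + 2*(0)*conj(1) + 2*(0)*conj(1)]
      = (1/8)[(2) + (-2) + (0) + (0) + (0)] = 0/8 = 0
  <chi_4*chi_5, chi_2> = (1/8)[1*(2)*conj(1) + 1*(-2)*conj(1) + 2*(0)*conj(1) + 2*(0)*conj(-1) + 2*(0)*conj(-1)]
      = (1/8)[(2) + (-2) + (0) + (0) + (0)] = 0/8 = 0
  <chi_4*chi_5, chi_3> = (1/8)[1*(2)*conj(1) + 1*(-2)*conj(1) + 2*(0)*conj(-1) + 2*(0)*conj(1) + 2*(0)*conj(-1)]
      = (1/8)[(2) + (-2) + (0) + (0) + (0)] = 0/8 = 0
  <chi_4*chi_5, chi_4> = (1/8)[1*(2)*conj(1) + 1*(-2)*conj(1) + 2*(0)*conj(-1) + 2*(0)*conj(-1) + 2*(0)*conj(1)]
      = (1/8)[(2) + (-2) + (0) + (0) + (0)] = 0/8 = 0
  <chi_4*chi_5, chi_5> = (1/8)[1*(2)*conj(2) + 1*(-2)*conj(-2) + 2*(0)*conj(0) + 2*(0)*conj(0) + 2*(0)*conj(0)]
      = (1/8)[(4) + (4) + (0) + (0) + (0)] = 8/8 = 1
Hence the multiplicities are chi_5: 1. Dimension check: dim(chi_4)*dim(chi_5) = 1*2 = 2 and sum (mult * dim) = 1*2 = 2.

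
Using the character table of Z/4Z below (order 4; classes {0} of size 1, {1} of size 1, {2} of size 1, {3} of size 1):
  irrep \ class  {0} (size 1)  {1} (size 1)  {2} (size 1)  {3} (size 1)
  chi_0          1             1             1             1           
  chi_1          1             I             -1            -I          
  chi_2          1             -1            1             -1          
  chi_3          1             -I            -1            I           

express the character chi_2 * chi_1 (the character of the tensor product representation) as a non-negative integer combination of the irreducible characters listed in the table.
chi_2 tensor chi_1 = chi_3 (all other irreducibles have multiplicity 0).

Details: The character of a tensor product is the pointwise product (chi_2 * chi_1)(C) = chi_2(C) * chi_1(C):
  {0}: (1)*(1), {1}: (-1)*(I), {2}: (1)*(-1), {3}: (-1)*(-I)
so (chi_2 * chi_1) takes values
  {0} -> 1, {1} -> -I, {2} -> -1, {3} -> I.
Now take the inner product of this character with each irreducible chi from the table, <chi_2*chi_1, chi> = (1/4) sum_C |C| (chi_2*chi_1)(C) conj(chi(C)):
  <chi_2*chi_1, chi_0> = (1/4)[1*(1)*conj(1) + 1*(-I)*conj(1) + 1*(-1)*conj(1) + 1*(I)*conj(1)]
      = (1/4)[(1) + (-I) + (-1) + (I)] = 0/4 = 0
  <chi_2*chi_1, chi_1> = (1/4)[1*(1)*conj(1) + 1*(-I)*conj(I) + 1*(-1)*conj(-1) + 1*(I)*conj(-I)]
      = (1/4)[(1) + (-1) + (1) + (-1)] = 0/4 = 0
  <chi_2*chi_1, chi_2> = (1/4)[1*(1)*conj(1) + 1*(-I)*conj(-1) + 1*(-1)*conj(1) + 1*(I)*conj(-1)]
      = (1/4)[(1) + (I) + (-1) + (-I)] = 0/4 = 0
  <chi_2*chi_1, chi_3> = (1/4)[1*(1)*conj(1) + 1*(-I)*conj(-I) + 1*(-1)*conj(-1) + 1*(I)*conj(I)]
      = (1/4)[(1) + (1) + (1) + (1)] = 4/4 = 1
(Exp terms are combined using exp(i*s)*conj(exp(i*t)) = exp(i*(s-t)), and sums of them are collapsed using the identity that for every m > 1 the m distinct m-th roots of unity sum to 0, e.g. 1 + exp(2*I*pi/3) + exp(-2*I*pi/3) = 0.)
Hence the multiplicities are chi_3: 1. Dimension check: dim(chi_2)*dim(chi_1) = 1*1 = 1 and sum (mult * dim) = 1*1 = 1.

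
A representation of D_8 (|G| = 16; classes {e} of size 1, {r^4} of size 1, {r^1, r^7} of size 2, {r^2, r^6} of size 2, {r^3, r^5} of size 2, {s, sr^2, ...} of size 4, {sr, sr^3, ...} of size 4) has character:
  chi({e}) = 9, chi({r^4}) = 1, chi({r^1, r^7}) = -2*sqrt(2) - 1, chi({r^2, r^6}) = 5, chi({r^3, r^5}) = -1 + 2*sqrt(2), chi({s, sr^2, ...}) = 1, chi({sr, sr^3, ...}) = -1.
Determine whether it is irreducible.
Not irreducible (reducible): <chi, chi> = 11 > 1.

Proof sketch: <chi, chi> = (1/|G|) sum_C |C| * |chi(C)|^2 = (1/16)[1*|9|^2 + 1*|1|^2 + 2*|-2*sqrt(2) - 1|^2 + 2*|5|^2 + 2*|-1 + 2*sqrt(2)|^2 + 4*|1|^2 + 4*|-1|^2]
  = (1/16)[(81) + (1) + (8*sqrt(2) + 18) + (50) + (18 - 8*sqrt(2)) + (4) + (4)] = 176/16 = 11.
A character is irreducible iff <chi, chi> = 1, so this representation is reducible.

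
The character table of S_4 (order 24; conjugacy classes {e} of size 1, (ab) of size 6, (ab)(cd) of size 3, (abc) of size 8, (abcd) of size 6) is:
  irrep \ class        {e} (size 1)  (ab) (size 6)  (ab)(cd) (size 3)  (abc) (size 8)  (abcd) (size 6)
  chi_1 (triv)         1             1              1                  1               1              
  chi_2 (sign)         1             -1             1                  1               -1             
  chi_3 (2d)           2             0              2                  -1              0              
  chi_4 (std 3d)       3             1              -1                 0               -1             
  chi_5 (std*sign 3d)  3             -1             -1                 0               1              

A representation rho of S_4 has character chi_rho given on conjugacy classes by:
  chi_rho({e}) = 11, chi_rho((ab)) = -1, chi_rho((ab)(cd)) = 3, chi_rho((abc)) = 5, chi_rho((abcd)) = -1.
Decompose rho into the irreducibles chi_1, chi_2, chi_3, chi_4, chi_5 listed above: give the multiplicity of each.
Multiplicities: chi_1: 2, chi_2: 3, chi_3: 0, chi_4: 1, chi_5: 1.

Reasoning: Use <chi_rho, chi> = (1/|G|) sum_C |C| * chi_rho(C) * conj(chi(C)) with |G| = 24 for each irreducible chi in the table:
  <chi_rho, chi_1> = (1/24)[1*(11)*conj(1) + 6*(-1)*conj(1) + 3*(3)*conj(1) + 8*(5)*conj(1) + 6*(-1)*conj(1)]
      = (1/24)[(11) + (-6) + (9) + (40) + (-6)] = 48/24 = 2
  <chi_rho, chi_2> = (1/24)[1*(11)*conj(1) + 6*(-1)*conj(-1) + 3*(3)*conj(1) + 8*(5)*conj(1) + 6*(-1)*conj(-1)]
      = (1/24)[(11) + (6) + (9) + (40) + (6)] = 72/24 = 3
  <chi_rho, chi_3> = (1/24)[1*(11)*conj(2) + 6*(-1)*conj(0) + 3*(3)*conj(2) + 8*(5)*conj(-1) + 6*(-1)*conj(0)]
      = (1/24)[(22) + (0) + (18) + (-40) + (0)] = 0/24 = 0
  <chi_rho, chi_4> = (1/24)[1*(11)*conj(3) + 6*(-1)*conj(1) + 3*(3)*conj(-1) + 8*(5)*conj(0) + 6*(-1)*conj(-1)]
      = (1/24)[(33) + (-6) + (-9) + (0) + (6)] = 24/24 = 1
  <chi_rho, chi_5> = (1/24)[1*(11)*conj(3) + 6*(-1)*conj(-1) + 3*(3)*conj(-1) + 8*(5)*conj(0) + 6*(-1)*conj(1)]
      = (1/24)[(33) + (6) + (-9) + (0) + (-6)] = 24/24 = 1
Dimension check: dim(rho) = sum (mult * dim) = 2*1 + 3*1 + 0*2 + 1*3 + 1*3 = 11 = chi_rho(e) = 11.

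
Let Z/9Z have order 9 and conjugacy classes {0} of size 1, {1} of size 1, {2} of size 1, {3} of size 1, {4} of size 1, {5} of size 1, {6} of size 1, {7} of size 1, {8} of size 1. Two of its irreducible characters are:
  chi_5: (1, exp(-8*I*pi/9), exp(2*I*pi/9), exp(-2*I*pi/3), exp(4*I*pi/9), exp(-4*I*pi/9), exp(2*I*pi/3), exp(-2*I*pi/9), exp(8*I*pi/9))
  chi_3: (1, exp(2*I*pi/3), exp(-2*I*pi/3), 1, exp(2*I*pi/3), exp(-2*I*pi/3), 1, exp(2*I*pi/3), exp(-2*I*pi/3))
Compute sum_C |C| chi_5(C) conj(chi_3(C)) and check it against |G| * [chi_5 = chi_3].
Sum = 0; so <chi_5, chi_3> = 0 (distinct irreducibles are orthogonal).

Argument: Compute term by term over conjugacy classes (|C| * chi_5(C) * conj(chi_3(C))):
  1*(1)*conj(1) + 1*(exp(-8*I*pi/9))*conj(exp(2*I*pi/3)) + 1*(exp(2*I*pi/9))*conj(exp(-2*I*pi/3)) + 1*(exp(-2*I*pi/3))*conj(1) + 1*(exp(4*I*pi/9))*conj(exp(2*I*pi/3)) + 1*(exp(-4*I*pi/9))*conj(exp(-2*I*pi/3)) + 1*(exp(2*I*pi/3))*conj(1) + 1*(exp(-2*I*pi/9))*conj(exp(2*I*pi/3)) + 1*(exp(8*I*pi/9))*conj(exp(-2*I*pi/3))
  = (1) + (exp(4*I*pi/9)) + (exp(8*I*pi/9)) + (exp(-2*I*pi/3)) + (exp(-2*I*pi/9)) + (exp(2*I*pi/9)) + (exp(2*I*pi/3)) + (exp(-8*I*pi/9)) + (exp(-4*I*pi/9))
  = 0.
(Exp terms are combined using exp(i*s)*conj(exp(i*t)) = exp(i*(s-t)), and sums of them are collapsed using the identity that for every m > 1 the m distinct m-th roots of unity sum to 0, e.g. 1 + exp(2*I*pi/3) + exp(-2*I*pi/3) = 0.)
Dividing by |G| = 9 gives 0/9 = 0, matching the row-orthogonality relation <chi_5, chi_3> = [chi_5 = chi_3].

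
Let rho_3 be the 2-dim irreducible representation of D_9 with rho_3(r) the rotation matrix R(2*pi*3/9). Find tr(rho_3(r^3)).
chi_{rho_3}(r^3) = 2*cos(2*pi*3*3/9) = 2

Details: rho_3(r^3) is rotation by angle 2*pi*3*3/9, whose trace is 2*cos(2*pi*3*3/9) = 2.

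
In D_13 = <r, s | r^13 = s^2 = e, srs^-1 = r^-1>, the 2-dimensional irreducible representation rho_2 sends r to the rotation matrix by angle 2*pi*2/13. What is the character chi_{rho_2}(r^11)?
chi_{rho_2}(r^11) = 2*cos(2*pi*2*11/13) = -2*cos(5*pi/13)

Working: rho_2(r^11) is rotation by angle 2*pi*2*11/13, whose trace is 2*cos(2*pi*2*11/13) = -2*cos(5*pi/13).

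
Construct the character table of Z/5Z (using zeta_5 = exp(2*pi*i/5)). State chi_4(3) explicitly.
Character table of Z/5Z (irreps indexed chi_0,...,chi_4 with chi_k(m) = zeta_5^(k*m), zeta_5 = exp(2*pi*i/5)):
  irrep \ class  {0} (size 1)  {1} (size 1)    {2} (size 1)    {3} (size 1)    {4} (size 1)  
  chi_0          1             1               1               1               1             
  chi_1          1             exp(2*I*pi/5)   exp(4*I*pi/5)   exp(-4*I*pi/5)  exp(-2*I*pi/5)
  chi_2          1             exp(4*I*pi/5)   exp(-2*I*pi/5)  exp(2*I*pi/5)   exp(-4*I*pi/5)
  chi_3          1             exp(-4*I*pi/5)  exp(2*I*pi/5)   exp(-2*I*pi/5)  exp(4*I*pi/5) 
  chi_4          1             exp(-2*I*pi/5)  exp(-4*I*pi/5)  exp(4*I*pi/5)   exp(2*I*pi/5) 

Spot check: chi_4(3) = zeta_5^(4*3) = zeta_5^12 = exp(4*I*pi/5).

Argument: Z/5Z is abelian, so all 5 irreducible complex representations are 1-dimensional. They are given by chi_k(m) = zeta_5^(k*m) for k = 0,...,4. Row orthogonality: sum_m chi_k(m) conj(chi_l(m)) = 5 * [k = l].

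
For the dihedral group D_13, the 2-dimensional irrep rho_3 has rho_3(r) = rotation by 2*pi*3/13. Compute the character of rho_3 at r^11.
chi_{rho_3}(r^11) = 2*cos(2*pi*3*11/13) = -2*cos(pi/13)

Working: rho_3(r^11) is rotation by angle 2*pi*3*11/13, whose trace is 2*cos(2*pi*3*11/13) = -2*cos(pi/13).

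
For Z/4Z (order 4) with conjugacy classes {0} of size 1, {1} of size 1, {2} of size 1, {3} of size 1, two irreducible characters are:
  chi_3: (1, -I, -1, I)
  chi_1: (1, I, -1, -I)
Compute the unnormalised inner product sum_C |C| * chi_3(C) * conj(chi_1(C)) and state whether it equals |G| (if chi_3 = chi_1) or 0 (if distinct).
Sum = 0; so <chi_3, chi_1> = 0 (distinct irreducibles are orthogonal).

Argument: Compute term by term over conjugacy classes (|C| * chi_3(C) * conj(chi_1(C))):
  1*(1)*conj(1) + 1*(-I)*conj(I) + 1*(-1)*conj(-1) + 1*(I)*conj(-I)
  = (1) + (-1) + (1) + (-1)
  = 0.
(Exp terms are combined using exp(i*s)*conj(exp(i*t)) = exp(i*(s-t)), and sums of them are collapsed using the identity that for every m > 1 the m distinct m-th roots of unity sum to 0, e.g. 1 + exp(2*I*pi/3) + exp(-2*I*pi/3) = 0.)
Dividing by |G| = 4 gives 0/4 = 0, matching the row-orthogonality relation <chi_3, chi_1> = [chi_3 = chi_1].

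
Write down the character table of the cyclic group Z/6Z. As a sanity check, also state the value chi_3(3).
Character table of Z/6Z (irreps indexed chi_0,...,chi_5 with chi_k(m) = zeta_6^(k*m), zeta_6 = exp(2*pi*i/6)):
  irrep \ class  {0} (size 1)  {1} (size 1)    {2} (size 1)    {3} (size 1)  {4} (size 1)    {5} (size 1)  
  chi_0          1             1               1               1             1               1             
  chi_1          1             exp(I*pi/3)     exp(2*I*pi/3)   -1            exp(-2*I*pi/3)  exp(-I*pi/3)  
  chi_2          1             exp(2*I*pi/3)   exp(-2*I*pi/3)  1             exp(2*I*pi/3)   exp(-2*I*pi/3)
  chi_3          1             -1              1               -1            1               -1            
  chi_4          1             exp(-2*I*pi/3)  exp(2*I*pi/3)   1             exp(-2*I*pi/3)  exp(2*I*pi/3) 
  chi_5          1             exp(-I*pi/3)    exp(-2*I*pi/3)  -1            exp(2*I*pi/3)   exp(I*pi/3)   

Spot check: chi_3(3) = zeta_6^(3*3) = zeta_6^9 = -1.

Derivation: Z/6Z is abelian, so all 6 irreducible complex representations are 1-dimensional. They are given by chi_k(m) = zeta_6^(k*m) for k = 0,...,5. Row orthogonality: sum_m chi_k(m) conj(chi_l(m)) = 6 * [k = l].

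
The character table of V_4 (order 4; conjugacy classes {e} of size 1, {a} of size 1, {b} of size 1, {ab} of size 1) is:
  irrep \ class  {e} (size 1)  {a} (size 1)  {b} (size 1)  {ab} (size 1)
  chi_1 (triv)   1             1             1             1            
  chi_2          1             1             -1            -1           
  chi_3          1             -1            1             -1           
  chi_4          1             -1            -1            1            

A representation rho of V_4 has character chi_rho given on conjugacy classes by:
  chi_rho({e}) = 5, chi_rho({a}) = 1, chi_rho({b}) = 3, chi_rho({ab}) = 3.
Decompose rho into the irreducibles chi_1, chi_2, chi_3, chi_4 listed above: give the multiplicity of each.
Multiplicities: chi_1: 3, chi_2: 0, chi_3: 1, chi_4: 1.

Proof sketch: Use <chi_rho, chi> = (1/|G|) sum_C |C| * chi_rho(C) * conj(chi(C)) with |G| = 4 for each irreducible chi in the table:
  <chi_rho, chi_1> = (1/4)[1*(5)*conj(1) + 1*(1)*conj(1) + 1*(3)*conj(1) + 1*(3)*conj(1)]
      = (1/4)[(5) + (1) + (3) + (3)] = 12/4 = 3
  <chi_rho, chi_2> = (1/4)[1*(5)*conj(1) + 1*(1)*conj(1) + 1*(3)*conj(-1) + 1*(3)*conj(-1)]
      = (1/4)[(5) + (1) + (-3) + (-3)] = 0/4 = 0
  <chi_rho, chi_3> = (1/4)[1*(5)*conj(1) + 1*(1)*conj(-1) + 1*(3)*conj(1) + 1*(3)*conj(-1)]
      = (1/4)[(5) + (-1) + (3) + (-3)] = 4/4 = 1
  <chi_rho, chi_4> = (1/4)[1*(5)*conj(1) + 1*(1)*conj(-1) + 1*(3)*conj(-1) + 1*(3)*conj(1)]
      = (1/4)[(5) + (-1) + (-3) + (3)] = 4/4 = 1
Dimension check: dim(rho) = sum (mult * dim) = 3*1 + 0*1 + 1*1 + 1*1 = 5 = chi_rho(e) = 5.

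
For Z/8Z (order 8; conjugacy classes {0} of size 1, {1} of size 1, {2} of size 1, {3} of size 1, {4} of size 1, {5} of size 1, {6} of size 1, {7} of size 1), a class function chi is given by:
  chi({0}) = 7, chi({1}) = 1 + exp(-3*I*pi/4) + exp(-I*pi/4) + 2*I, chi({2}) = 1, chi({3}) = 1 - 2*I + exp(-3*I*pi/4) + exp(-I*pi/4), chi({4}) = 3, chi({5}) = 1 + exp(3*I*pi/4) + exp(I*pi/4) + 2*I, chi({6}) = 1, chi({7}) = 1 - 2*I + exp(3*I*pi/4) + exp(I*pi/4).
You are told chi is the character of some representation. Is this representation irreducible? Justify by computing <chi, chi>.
Not irreducible (reducible): <chi, chi> = 11 > 1.

Justification: <chi, chi> = (1/|G|) sum_C |C| * |chi(C)|^2 = (1/8)[1*|7|^2 + 1*|1 + exp(-3*I*pi/4) + exp(-I*pi/4) + 2*I|^2 + 1*|1|^2 + 1*|1 - 2*I + exp(-3*I*pi/4) + exp(-I*pi/4)|^2 + 1*|3|^2 + 1*|1 + exp(3*I*pi/4) + exp(I*pi/4) + 2*I|^2 + 1*|1|^2 + 1*|1 - 2*I + exp(3*I*pi/4) + exp(I*pi/4)|^2]
  = (1/8)[(49) + (7 + 3*exp(-3*I*pi/4) - exp(I*pi/4) - exp(-I*pi/4) + 3*exp(3*I*pi/4)) + (1) + (7 + 3*exp(-I*pi/4) - exp(3*I*pi/4) - exp(-3*I*pi/4) + 3*exp(I*pi/4)) + (9) + (7 + 3*exp(-I*pi/4) - exp(3*I*pi/4) - exp(-3*I*pi/4) + 3*exp(I*pi/4)) + (1) + (7 + 3*exp(-3*I*pi/4) - exp(I*pi/4) - exp(-I*pi/4) + 3*exp(3*I*pi/4))] = 88/8 = 11.
(Exp terms are combined using exp(i*s)*conj(exp(i*t)) = exp(i*(s-t)), and sums of them are collapsed using the identity that for every m > 1 the m distinct m-th roots of unity sum to 0, e.g. 1 + exp(2*I*pi/3) + exp(-2*I*pi/3) = 0.)
A character is irreducible iff <chi, chi> = 1, so this representation is reducible.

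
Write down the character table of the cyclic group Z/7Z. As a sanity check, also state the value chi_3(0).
Character table of Z/7Z (irreps indexed chi_0,...,chi_6 with chi_k(m) = zeta_7^(k*m), zeta_7 = exp(2*pi*i/7)):
  irrep \ class  {0} (size 1)  {1} (size 1)    {2} (size 1)    {3} (size 1)    {4} (size 1)    {5} (size 1)    {6} (size 1)  
  chi_0          1             1               1               1               1               1               1             
  chi_1          1             exp(2*I*pi/7)   exp(4*I*pi/7)   exp(6*I*pi/7)   exp(-6*I*pi/7)  exp(-4*I*pi/7)  exp(-2*I*pi/7)
  chi_2          1             exp(4*I*pi/7)   exp(-6*I*pi/7)  exp(-2*I*pi/7)  exp(2*I*pi/7)   exp(6*I*pi/7)   exp(-4*I*pi/7)
  chi_3          1             exp(6*I*pi/7)   exp(-2*I*pi/7)  exp(4*I*pi/7)   exp(-4*I*pi/7)  exp(2*I*pi/7)   exp(-6*I*pi/7)
  chi_4          1             exp(-6*I*pi/7)  exp(2*I*pi/7)   exp(-4*I*pi/7)  exp(4*I*pi/7)   exp(-2*I*pi/7)  exp(6*I*pi/7) 
  chi_5          1             exp(-4*I*pi/7)  exp(6*I*pi/7)   exp(2*I*pi/7)   exp(-2*I*pi/7)  exp(-6*I*pi/7)  exp(4*I*pi/7) 
  chi_6          1             exp(-2*I*pi/7)  exp(-4*I*pi/7)  exp(-6*I*pi/7)  exp(6*I*pi/7)   exp(4*I*pi/7)   exp(2*I*pi/7) 

Spot check: chi_3(0) = zeta_7^(3*0) = zeta_7^0 = 1.

Z/7Z is abelian, so all 7 irreducible complex representations are 1-dimensional. They are given by chi_k(m) = zeta_7^(k*m) for k = 0,...,6. Row orthogonality: sum_m chi_k(m) conj(chi_l(m)) = 7 * [k = l].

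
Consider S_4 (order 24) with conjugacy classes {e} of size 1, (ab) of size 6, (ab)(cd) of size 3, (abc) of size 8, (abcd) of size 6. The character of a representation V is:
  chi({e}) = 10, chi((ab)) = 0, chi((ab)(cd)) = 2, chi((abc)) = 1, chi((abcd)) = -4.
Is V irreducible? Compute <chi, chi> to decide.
Not irreducible (reducible): <chi, chi> = 9 > 1.

Details: <chi, chi> = (1/|G|) sum_C |C| * |chi(C)|^2 = (1/24)[1*|10|^2 + 6*|0|^2 + 3*|2|^2 + 8*|1|^2 + 6*|-4|^2]
  = (1/24)[(100) + (0) + (12) + (8) + (96)] = 216/24 = 9.
A character is irreducible iff <chi, chi> = 1, so this representation is reducible.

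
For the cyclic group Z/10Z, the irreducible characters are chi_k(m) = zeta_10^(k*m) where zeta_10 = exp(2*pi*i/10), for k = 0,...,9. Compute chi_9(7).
chi_9(7) = zeta_10^63 = exp(3*I*pi/5)

Derivation: chi_9(7) = zeta_10^(9*7) = zeta_10^63. Since zeta_10^10 = 1, this equals zeta_10^3 = exp(2*pi*i*3/10) = exp(3*I*pi/5).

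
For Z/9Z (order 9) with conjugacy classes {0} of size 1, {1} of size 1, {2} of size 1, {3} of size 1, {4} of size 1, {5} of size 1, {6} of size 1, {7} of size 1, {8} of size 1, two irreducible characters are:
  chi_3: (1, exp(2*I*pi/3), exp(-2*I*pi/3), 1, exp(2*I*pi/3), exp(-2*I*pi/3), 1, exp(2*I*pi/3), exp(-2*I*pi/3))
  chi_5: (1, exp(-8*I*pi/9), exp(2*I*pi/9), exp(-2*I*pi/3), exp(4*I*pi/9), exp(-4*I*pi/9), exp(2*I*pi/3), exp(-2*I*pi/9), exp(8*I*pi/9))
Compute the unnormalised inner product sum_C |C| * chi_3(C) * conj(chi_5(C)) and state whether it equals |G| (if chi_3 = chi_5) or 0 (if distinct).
Sum = 0; so <chi_3, chi_5> = 0 (distinct irreducibles are orthogonal).

Explanation: Compute term by term over conjugacy classes (|C| * chi_3(C) * conj(chi_5(C))):
  1*(1)*conj(1) + 1*(exp(2*I*pi/3))*conj(exp(-8*I*pi/9)) + 1*(exp(-2*I*pi/3))*conj(exp(2*I*pi/9)) + 1*(1)*conj(exp(-2*I*pi/3)) + 1*(exp(2*I*pi/3))*conj(exp(4*I*pi/9)) + 1*(exp(-2*I*pi/3))*conj(exp(-4*I*pi/9)) + 1*(1)*conj(exp(2*I*pi/3)) + 1*(exp(2*I*pi/3))*conj(exp(-2*I*pi/9)) + 1*(exp(-2*I*pi/3))*conj(exp(8*I*pi/9))
  = (1) + (exp(-4*I*pi/9)) + (exp(-8*I*pi/9)) + (exp(2*I*pi/3)) + (exp(2*I*pi/9)) + (exp(-2*I*pi/9)) + (exp(-2*I*pi/3)) + (exp(8*I*pi/9)) + (exp(4*I*pi/9))
  = 0.
(Exp terms are combined using exp(i*s)*conj(exp(i*t)) = exp(i*(s-t)), and sums of them are collapsed using the identity that for every m > 1 the m distinct m-th roots of unity sum to 0, e.g. 1 + exp(2*I*pi/3) + exp(-2*I*pi/3) = 0.)
Dividing by |G| = 9 gives 0/9 = 0, matching the row-orthogonality relation <chi_3, chi_5> = [chi_3 = chi_5].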